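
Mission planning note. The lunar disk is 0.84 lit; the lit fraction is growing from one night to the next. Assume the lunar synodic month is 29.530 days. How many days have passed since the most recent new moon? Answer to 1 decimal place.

cos θ = 1 − 2f = -0.680, giving a principal value of 132.8°.
Before full moon the principal value applies: θ = 132.8°.
That fraction of the synodic month is 132.8/360 × 29.530 d ≈ 10.90 d.

10.9 days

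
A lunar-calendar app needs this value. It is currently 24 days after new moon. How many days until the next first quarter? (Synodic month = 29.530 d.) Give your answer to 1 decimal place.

First quarter occurs at elongation 90°, i.e. at age 29.530 × 90/360 = 7.383 d.
Already past this cycle's first quarter; the next is at 7.383 + 29.530 = 36.913 d, so 36.913 − 24 = 12.913 days.

12.9 days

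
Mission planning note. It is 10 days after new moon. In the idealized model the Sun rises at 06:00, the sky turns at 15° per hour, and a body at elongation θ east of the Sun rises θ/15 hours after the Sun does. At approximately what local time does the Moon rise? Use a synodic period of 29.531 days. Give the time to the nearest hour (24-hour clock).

14:00

Elongation θ = 360° × 10/29.531 ≈ 121.9°.
Delay after the Sun = 121.9° / (15°/h) ≈ 8.13 h.
06:00 + 8.13 h ≈ 14:08 → 14:00 to the nearest hour.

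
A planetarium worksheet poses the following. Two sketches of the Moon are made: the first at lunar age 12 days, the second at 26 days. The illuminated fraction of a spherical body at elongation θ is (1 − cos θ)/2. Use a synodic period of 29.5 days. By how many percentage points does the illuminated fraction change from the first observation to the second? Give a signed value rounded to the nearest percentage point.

-78 percentage points

First observation: θ = 360°·12/29.5 = 146.4°, so f = 0.917.
Second observation: θ = 317.3°, f = 0.133.
Δf = 0.133 − 0.917 = -0.784, i.e. -78 pp.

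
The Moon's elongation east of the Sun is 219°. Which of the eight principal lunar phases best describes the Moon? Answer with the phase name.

waning gibbous

The waning gibbous sector spans roughly 202°–248°; 219° falls inside it.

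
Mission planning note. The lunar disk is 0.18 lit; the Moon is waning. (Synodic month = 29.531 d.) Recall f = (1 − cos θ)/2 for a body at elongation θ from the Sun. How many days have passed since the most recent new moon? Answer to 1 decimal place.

cos θ = 1 − 2f = 0.640, giving a principal value of 50.2°.
Waning ⇒ past full, so θ = 360° − 50.2° = 309.8°.
That fraction of the synodic month is 309.8/360 × 29.531 d ≈ 25.41 d.

25.4 days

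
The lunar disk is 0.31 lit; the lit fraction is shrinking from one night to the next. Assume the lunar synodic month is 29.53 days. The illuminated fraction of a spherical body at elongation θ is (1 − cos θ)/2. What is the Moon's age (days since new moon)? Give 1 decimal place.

Invert f = (1 − cos θ)/2 to get cos θ = 1 − 2(0.31) = 0.380, hence θ₀ = arccos 0.380 = 67.7°.
A waning Moon lies in 180°–360°, so θ = 360° − 67.7° = 292.3°.
Age = 29.53 × 292.3°/360° ≈ 23.98 days.

24.0 days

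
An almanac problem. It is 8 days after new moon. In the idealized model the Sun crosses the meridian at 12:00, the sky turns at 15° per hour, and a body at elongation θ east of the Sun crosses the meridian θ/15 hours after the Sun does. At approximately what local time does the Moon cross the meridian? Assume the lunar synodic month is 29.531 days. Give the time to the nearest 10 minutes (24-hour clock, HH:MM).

18:30

Phase angle: θ = 360°·(8 d)/(29.531 d) = 97.5°.
Delay after the Sun = 97.5° / (15°/h) ≈ 6.50 h.
12:00 + 6.502 h ≈ 18:30 → 18:30 to the nearest ten minutes.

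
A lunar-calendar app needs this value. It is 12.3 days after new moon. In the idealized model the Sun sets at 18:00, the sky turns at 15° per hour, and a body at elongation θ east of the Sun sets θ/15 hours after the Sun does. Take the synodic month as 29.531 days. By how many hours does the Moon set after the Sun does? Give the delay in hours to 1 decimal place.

10.0 h

Elongation θ = 360° × 12.3/29.531 ≈ 149.9°.
Delay after the Sun = 149.9° / (15°/h) ≈ 10.00 h.
So the Moon sets 10.00 h after the Sun.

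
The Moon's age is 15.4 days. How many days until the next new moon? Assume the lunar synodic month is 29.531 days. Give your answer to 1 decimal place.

14.1 days

The next new moon completes the synodic month: 29.531 − 15.4 = 14.131 days.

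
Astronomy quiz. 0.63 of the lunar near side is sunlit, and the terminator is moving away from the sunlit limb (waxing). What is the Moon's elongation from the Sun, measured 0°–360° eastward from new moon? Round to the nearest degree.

Invert f = (1 − cos θ)/2 to get cos θ = 1 − 2(0.63) = -0.260, hence θ₀ = arccos -0.260 = 105.1°.
Waxing ⇒ before full, so θ = 105.1°.

105°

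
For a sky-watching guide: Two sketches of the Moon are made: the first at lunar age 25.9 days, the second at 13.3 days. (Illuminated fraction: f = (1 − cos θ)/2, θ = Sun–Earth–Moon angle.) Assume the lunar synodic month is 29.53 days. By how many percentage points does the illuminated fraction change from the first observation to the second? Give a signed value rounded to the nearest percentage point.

First observation: θ = 360°·25.9/29.53 = 315.7°, so f = 0.142.
Second observation: θ = 162.1°, f = 0.976.
Δf = 0.976 − 0.142 = +0.834, i.e. +83 pp.

+83 pp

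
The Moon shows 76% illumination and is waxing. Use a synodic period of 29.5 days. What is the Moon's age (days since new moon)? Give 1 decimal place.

cos θ = 1 − 2f = -0.520, giving a principal value of 121.3°.
The Moon is waxing (0°–180°), so θ = 121.3° directly.
That fraction of the synodic month is 121.3/360 × 29.5 d ≈ 9.94 d.

9.9 days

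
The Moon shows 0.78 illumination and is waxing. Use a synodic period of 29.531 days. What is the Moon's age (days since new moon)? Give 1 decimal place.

Invert f = (1 − cos θ)/2 to get cos θ = 1 − 2(0.78) = -0.560, hence θ₀ = arccos -0.560 = 124.1°.
Waxing ⇒ before full, so θ = 124.1°.
At 360°/29.531 d per day, 124.1° corresponds to 10.18 days.

10.2 days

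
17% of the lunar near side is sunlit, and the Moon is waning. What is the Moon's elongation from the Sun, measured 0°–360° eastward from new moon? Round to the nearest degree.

311°

From f = (1 − cos θ)/2: cos θ = 1 − 2×0.17 = 0.660; arccos → 48.7°.
A waning Moon lies in 180°–360°, so θ = 360° − 48.7° = 311.3°.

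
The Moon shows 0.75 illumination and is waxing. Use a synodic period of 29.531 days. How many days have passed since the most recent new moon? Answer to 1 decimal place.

9.8 days

cos θ = 1 − 2f = -0.500, giving a principal value of 120.0°.
The Moon is waxing (0°–180°), so θ = 120.0° directly.
That fraction of the synodic month is 120.0/360 × 29.531 d ≈ 9.84 d.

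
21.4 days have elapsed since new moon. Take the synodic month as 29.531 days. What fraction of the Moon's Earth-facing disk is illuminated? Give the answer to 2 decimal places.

Elongation θ = 360° × 21.4/29.531 ≈ 260.9°.
With cos θ = (-0.159), the lit fraction is (1 − (-0.159))/2 ≈ 0.579.

0.58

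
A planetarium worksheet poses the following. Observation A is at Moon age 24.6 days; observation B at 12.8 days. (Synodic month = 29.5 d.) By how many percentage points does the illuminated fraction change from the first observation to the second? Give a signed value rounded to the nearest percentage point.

+71 percentage points

θ₁ = 360° × 24.6/29.5 = 300.2°, f₁ = (1 − cos θ₁)/2 = 0.248.
θ₂ = 360° × 12.8/29.5 = 156.2°, f₂ = (1 − cos θ₂)/2 = 0.957.
Change = f₂ − f₁ = +0.709 → +71 percentage points.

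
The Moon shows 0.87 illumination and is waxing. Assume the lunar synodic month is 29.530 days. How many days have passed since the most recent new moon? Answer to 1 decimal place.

11.3 days

cos θ = 1 − 2f = -0.740, giving a principal value of 137.7°.
Before full moon the principal value applies: θ = 137.7°.
Age = 29.530 × 137.7°/360° ≈ 11.30 days.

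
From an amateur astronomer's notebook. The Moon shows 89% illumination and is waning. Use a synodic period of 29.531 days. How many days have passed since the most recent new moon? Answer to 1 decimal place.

17.9 days

Invert f = (1 − cos θ)/2 to get cos θ = 1 − 2(0.89) = -0.780, hence θ₀ = arccos -0.780 = 141.3°.
Since the Moon is past full (waning), take the reflex angle: θ = 360° − 141.3° = 218.7°.
That fraction of the synodic month is 218.7/360 × 29.531 d ≈ 17.94 d.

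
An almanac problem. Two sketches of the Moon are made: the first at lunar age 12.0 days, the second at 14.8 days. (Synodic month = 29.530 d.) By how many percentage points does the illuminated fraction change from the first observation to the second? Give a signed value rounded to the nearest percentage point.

θ₁ = 360° × 12.0/29.530 = 146.3°, f₁ = (1 − cos θ₁)/2 = 0.916.
θ₂ = 360° × 14.8/29.530 = 180.4°, f₂ = (1 − cos θ₂)/2 = 1.000.
Change = f₂ − f₁ = +0.084 → +8 percentage points.

+8 pp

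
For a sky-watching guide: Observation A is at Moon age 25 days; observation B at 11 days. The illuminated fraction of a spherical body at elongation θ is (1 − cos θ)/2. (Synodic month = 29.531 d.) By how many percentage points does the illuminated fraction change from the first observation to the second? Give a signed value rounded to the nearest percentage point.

+63 percentage points

First observation: θ = 360°·25/29.531 = 304.8°, so f = 0.215.
Second observation: θ = 134.1°, f = 0.848.
Δf = 0.848 − 0.215 = +0.633, i.e. +63 pp.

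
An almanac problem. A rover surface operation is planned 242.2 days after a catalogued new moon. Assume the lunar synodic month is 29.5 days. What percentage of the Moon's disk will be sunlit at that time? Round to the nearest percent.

Reduce mod P: 242.2 − 8×29.5 = 6.20 d into the current lunation.
Elongation θ = 360° × 6.20/29.5 ≈ 75.7°.
Illuminated fraction = (1 − cos 75.7°)/2 = (1 − 0.248)/2 ≈ 0.376, so 38%.

38%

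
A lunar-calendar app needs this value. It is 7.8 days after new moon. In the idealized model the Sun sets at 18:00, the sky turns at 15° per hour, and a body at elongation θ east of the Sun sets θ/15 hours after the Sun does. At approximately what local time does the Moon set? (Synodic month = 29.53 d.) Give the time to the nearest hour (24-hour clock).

Elongation θ = 360° × 7.8/29.53 ≈ 95.1°.
The Moon trails the Sun by θ/15 = 95.1/15 ≈ 6.34 hours.
18:00 + 6.34 h ≈ 00:20 → 00:00 to the nearest hour.

00:00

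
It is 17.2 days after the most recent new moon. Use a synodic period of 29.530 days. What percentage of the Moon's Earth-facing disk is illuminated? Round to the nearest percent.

Phase angle: θ = 360°·(17.2 d)/(29.530 d) = 209.7°.
Illuminated fraction = (1 − cos 209.7°)/2 = (1 − (-0.869))/2 ≈ 0.934, so 93%.

93%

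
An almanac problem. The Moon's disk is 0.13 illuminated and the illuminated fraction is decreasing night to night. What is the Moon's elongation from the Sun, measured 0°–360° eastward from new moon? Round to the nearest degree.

cos θ = 1 − 2f = 0.740, giving a principal value of 42.3°.
Since the Moon is past full (waning), take the reflex angle: θ = 360° − 42.3° = 317.7°.

318°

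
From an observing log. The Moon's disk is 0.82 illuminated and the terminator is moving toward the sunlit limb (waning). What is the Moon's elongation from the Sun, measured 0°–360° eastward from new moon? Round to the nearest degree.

230°

cos θ = 1 − 2f = -0.640, giving a principal value of 129.8°.
Since the Moon is past full (waning), take the reflex angle: θ = 360° − 129.8° = 230.2°.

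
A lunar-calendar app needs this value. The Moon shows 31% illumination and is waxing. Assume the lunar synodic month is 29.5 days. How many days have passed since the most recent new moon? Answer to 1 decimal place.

cos θ = 1 − 2f = 0.380, giving a principal value of 67.7°.
The Moon is waxing (0°–180°), so θ = 67.7° directly.
That fraction of the synodic month is 67.7/360 × 29.5 d ≈ 5.54 d.

5.5 days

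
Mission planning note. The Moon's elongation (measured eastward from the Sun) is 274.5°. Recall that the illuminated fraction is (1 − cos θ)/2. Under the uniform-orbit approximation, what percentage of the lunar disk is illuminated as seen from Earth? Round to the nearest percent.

f = (1 − cos 274.5°)/2 = (1 − 0.078)/2 ≈ 0.461, i.e. 46%.

46%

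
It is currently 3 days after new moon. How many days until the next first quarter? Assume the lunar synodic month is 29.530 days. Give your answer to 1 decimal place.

First quarter is 0.25 of the way through the cycle: age 0.25 × 29.530 = 7.383 d.
That is 7.383 − 3 = 4.383 days ahead.

4.4 days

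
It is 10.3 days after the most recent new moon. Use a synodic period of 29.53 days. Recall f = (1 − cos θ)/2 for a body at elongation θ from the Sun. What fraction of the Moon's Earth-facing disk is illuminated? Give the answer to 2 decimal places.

0.79

The Moon has covered 10.3/29.53 of its cycle, so θ ≈ 360° × 10.3/29.53 = 125.6°.
Illuminated fraction = (1 − cos 125.6°)/2 = (1 − (-0.582))/2 ≈ 0.791.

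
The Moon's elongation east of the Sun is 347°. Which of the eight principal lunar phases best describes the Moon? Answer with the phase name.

The new moon sector spans roughly -22°–22°; 347° falls inside it.

new moon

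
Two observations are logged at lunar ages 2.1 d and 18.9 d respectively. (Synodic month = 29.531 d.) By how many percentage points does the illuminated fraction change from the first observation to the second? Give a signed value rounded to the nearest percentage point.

+77 pp

θ₁ = 360° × 2.1/29.531 = 25.6°, f₁ = (1 − cos θ₁)/2 = 0.049.
θ₂ = 360° × 18.9/29.531 = 230.4°, f₂ = (1 − cos θ₂)/2 = 0.819.
Change = f₂ − f₁ = +0.770 → +77 percentage points.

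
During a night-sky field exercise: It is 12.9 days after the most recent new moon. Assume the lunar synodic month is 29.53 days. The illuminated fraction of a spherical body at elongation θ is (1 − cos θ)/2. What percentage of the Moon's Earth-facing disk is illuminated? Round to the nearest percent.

96%

Elongation θ = 360° × 12.9/29.53 ≈ 157.3°.
Illuminated fraction = (1 − cos 157.3°)/2 = (1 − (-0.922))/2 ≈ 0.961, so 96%.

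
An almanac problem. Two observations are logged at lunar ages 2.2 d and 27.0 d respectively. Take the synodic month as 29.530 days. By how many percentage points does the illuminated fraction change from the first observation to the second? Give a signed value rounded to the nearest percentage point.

First observation: θ = 360°·2.2/29.530 = 26.8°, so f = 0.054.
Second observation: θ = 329.2°, f = 0.071.
Δf = 0.071 − 0.054 = +0.017, i.e. +2 pp.

+2 percentage points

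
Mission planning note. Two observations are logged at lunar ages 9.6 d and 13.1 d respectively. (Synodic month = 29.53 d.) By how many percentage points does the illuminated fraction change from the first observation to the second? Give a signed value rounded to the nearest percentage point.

First observation: θ = 360°·9.6/29.53 = 117.0°, so f = 0.727.
Second observation: θ = 159.7°, f = 0.969.
Δf = 0.969 − 0.727 = +0.242, i.e. +24 pp.

+24 pp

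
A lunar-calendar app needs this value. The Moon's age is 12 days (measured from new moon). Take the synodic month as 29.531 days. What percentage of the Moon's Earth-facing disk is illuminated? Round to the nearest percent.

92%

Elongation θ = 360° × 12/29.531 ≈ 146.3°.
cos 146.3° = (-0.832), so f = (1 − (-0.832))/2 = 0.916, so 92%.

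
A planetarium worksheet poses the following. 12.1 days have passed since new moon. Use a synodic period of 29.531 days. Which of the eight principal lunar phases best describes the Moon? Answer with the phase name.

waxing gibbous

At 12.1/29.531 of the cycle, θ ≈ 148° — the waxing gibbous range.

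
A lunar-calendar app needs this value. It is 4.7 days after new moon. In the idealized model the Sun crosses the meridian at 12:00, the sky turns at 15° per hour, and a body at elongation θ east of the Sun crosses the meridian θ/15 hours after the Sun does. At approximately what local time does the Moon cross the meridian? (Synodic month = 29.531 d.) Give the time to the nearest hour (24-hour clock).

Elongation θ = 360° × 4.7/29.531 ≈ 57.3°.
Delay after the Sun = 57.3° / (15°/h) ≈ 3.82 h.
12:00 + 3.82 h ≈ 15:49 → 16:00 to the nearest hour.

16:00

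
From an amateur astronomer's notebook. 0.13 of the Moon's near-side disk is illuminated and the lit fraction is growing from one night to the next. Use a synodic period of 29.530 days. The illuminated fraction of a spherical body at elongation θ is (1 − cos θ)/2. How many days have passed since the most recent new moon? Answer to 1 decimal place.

3.5 days

From f = (1 − cos θ)/2: cos θ = 1 − 2×0.13 = 0.740; arccos → 42.3°.
Waxing ⇒ before full, so θ = 42.3°.
At 360°/29.530 d per day, 42.3° corresponds to 3.47 days.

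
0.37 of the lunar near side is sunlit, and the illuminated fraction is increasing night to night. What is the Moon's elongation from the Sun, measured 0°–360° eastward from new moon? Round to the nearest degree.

From f = (1 − cos θ)/2: cos θ = 1 − 2×0.37 = 0.260; arccos → 74.9°.
Before full moon the principal value applies: θ = 74.9°.

75°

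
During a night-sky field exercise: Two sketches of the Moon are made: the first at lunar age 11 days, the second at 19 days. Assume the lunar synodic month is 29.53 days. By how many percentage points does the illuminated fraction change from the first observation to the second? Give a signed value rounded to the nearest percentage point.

-4 percentage points

First observation: θ = 360°·11/29.53 = 134.1°, so f = 0.848.
Second observation: θ = 231.6°, f = 0.810.
Δf = 0.810 − 0.848 = -0.038, i.e. -4 pp.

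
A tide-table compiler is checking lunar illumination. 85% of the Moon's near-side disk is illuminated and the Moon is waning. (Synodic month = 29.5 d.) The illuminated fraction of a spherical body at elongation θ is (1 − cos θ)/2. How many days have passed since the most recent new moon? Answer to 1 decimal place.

From f = (1 − cos θ)/2: cos θ = 1 − 2×0.85 = -0.700; arccos → 134.4°.
A waning Moon lies in 180°–360°, so θ = 360° − 134.4° = 225.6°.
Age = 29.5 × 225.6°/360° ≈ 18.48 days.

18.5 days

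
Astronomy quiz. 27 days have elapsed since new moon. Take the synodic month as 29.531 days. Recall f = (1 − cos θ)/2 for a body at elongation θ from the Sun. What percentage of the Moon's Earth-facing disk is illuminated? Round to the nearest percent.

7%

The Moon has covered 27/29.531 of its cycle, so θ ≈ 360° × 27/29.531 = 329.1°.
Illuminated fraction = (1 − cos 329.1°)/2 = (1 − 0.858)/2 ≈ 0.071, so 7%.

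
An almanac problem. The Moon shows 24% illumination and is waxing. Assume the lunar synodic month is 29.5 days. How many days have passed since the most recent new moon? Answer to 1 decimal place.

4.8 days

From f = (1 − cos θ)/2: cos θ = 1 − 2×0.24 = 0.520; arccos → 58.7°.
Before full moon the principal value applies: θ = 58.7°.
Age = 29.5 × 58.7°/360° ≈ 4.81 days.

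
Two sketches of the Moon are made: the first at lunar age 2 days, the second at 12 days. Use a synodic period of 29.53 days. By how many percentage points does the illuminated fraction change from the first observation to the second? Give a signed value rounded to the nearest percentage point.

First observation: θ = 360°·2/29.53 = 24.4°, so f = 0.045.
Second observation: θ = 146.3°, f = 0.916.
Δf = 0.916 − 0.045 = +0.871, i.e. +87 pp.

+87 percentage points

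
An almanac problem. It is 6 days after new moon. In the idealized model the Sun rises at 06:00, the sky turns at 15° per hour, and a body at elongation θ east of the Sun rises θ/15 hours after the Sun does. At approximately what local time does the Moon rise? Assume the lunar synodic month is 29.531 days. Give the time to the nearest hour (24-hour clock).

11:00

Elongation θ = 360° × 6/29.531 ≈ 73.1°.
The Moon trails the Sun by θ/15 = 73.1/15 ≈ 4.88 hours.
06:00 + 4.88 h ≈ 10:53 → 11:00 to the nearest hour.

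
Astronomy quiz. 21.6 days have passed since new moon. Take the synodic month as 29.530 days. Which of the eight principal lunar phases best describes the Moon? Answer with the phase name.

last quarter

θ ≈ 360° × 21.6/29.530 = 263°, which falls in the last quarter sector.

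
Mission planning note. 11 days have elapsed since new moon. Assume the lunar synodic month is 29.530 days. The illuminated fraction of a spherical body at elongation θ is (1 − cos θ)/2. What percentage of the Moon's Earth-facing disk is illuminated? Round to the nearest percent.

Phase angle: θ = 360°·(11 d)/(29.530 d) = 134.1°.
cos 134.1° = (-0.696), so f = (1 − (-0.696))/2 = 0.848, so 85%.

85%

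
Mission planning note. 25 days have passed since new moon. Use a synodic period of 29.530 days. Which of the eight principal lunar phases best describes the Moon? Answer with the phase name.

waning crescent

At 25/29.530 of the cycle, θ ≈ 305° — the waning crescent range.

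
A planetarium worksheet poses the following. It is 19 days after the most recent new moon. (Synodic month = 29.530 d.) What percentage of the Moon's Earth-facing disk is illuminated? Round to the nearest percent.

Elongation θ = 360° × 19/29.530 ≈ 231.6°.
cos 231.6° = (-0.621), so f = (1 − (-0.621))/2 = 0.810, so 81%.

81%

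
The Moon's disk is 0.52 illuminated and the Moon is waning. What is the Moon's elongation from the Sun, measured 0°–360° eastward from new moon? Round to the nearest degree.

268°

From f = (1 − cos θ)/2: cos θ = 1 − 2×0.52 = -0.040; arccos → 92.3°.
A waning Moon lies in 180°–360°, so θ = 360° − 92.3° = 267.7°.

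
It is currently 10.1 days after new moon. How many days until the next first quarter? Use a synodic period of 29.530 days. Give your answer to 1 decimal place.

26.8 days

First quarter is 0.25 of the way through the cycle: age 0.25 × 29.530 = 7.383 d.
Already past this cycle's first quarter; the next is at 7.383 + 29.530 = 36.913 d, so 36.913 − 10.1 = 26.813 days.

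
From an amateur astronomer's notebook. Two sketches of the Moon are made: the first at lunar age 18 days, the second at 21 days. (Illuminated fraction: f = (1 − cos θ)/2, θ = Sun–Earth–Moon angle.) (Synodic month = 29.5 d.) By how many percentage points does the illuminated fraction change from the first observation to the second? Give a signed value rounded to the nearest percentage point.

First observation: θ = 360°·18/29.5 = 219.7°, so f = 0.885.
Second observation: θ = 256.3°, f = 0.619.
Δf = 0.619 − 0.885 = -0.266, i.e. -27 pp.

-27 pp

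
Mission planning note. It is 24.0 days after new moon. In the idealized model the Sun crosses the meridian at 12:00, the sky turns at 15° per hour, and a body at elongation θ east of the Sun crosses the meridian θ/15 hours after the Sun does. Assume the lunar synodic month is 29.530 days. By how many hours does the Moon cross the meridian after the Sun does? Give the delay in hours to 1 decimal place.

Phase angle: θ = 360°·(24.0 d)/(29.530 d) = 292.6°.
The Moon trails the Sun by θ/15 = 292.6/15 ≈ 19.51 hours.
So the Moon crosses the meridian 19.51 h after the Sun.

19.5 h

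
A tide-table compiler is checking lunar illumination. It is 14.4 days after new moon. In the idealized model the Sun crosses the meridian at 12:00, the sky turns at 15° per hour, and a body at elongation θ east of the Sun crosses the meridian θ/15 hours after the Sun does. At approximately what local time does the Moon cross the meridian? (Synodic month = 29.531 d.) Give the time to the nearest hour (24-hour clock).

00:00

Elongation θ = 360° × 14.4/29.531 ≈ 175.5°.
The Moon trails the Sun by θ/15 = 175.5/15 ≈ 11.70 hours.
12:00 + 11.70 h ≈ 23:42 → 00:00 to the nearest hour.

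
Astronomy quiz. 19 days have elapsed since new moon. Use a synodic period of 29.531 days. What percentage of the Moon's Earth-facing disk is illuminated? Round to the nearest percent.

The Moon has covered 19/29.531 of its cycle, so θ ≈ 360° × 19/29.531 = 231.6°.
With cos θ = (-0.621), the lit fraction is (1 − (-0.621))/2 ≈ 0.810, so 81%.

81%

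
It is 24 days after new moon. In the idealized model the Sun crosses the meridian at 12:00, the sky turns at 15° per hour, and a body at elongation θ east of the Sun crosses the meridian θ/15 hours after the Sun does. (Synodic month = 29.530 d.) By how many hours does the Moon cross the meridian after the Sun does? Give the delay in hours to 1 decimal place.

19.5 h

Elongation θ = 360° × 24/29.530 ≈ 292.6°.
At 15° of sky rotation per hour, 292.6° corresponds to a 19.51 h lag.
So the Moon crosses the meridian 19.51 h after the Sun.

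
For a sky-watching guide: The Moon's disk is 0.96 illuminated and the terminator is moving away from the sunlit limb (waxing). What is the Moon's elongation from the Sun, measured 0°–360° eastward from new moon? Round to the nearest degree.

157°

cos θ = 1 − 2f = -0.920, giving a principal value of 156.9°.
The Moon is waxing (0°–180°), so θ = 156.9° directly.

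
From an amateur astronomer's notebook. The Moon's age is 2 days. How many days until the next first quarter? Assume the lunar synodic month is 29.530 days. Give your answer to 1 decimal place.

First quarter occurs at elongation 90°, i.e. at age 29.530 × 90/360 = 7.383 d.
That is 7.383 − 2 = 5.383 days ahead.

5.4 days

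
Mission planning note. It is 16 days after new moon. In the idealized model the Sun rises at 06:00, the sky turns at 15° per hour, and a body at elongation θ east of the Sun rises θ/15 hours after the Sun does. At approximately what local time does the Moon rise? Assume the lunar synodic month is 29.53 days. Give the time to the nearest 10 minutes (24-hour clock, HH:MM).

19:00

Elongation θ = 360° × 16/29.53 ≈ 195.1°.
The Moon trails the Sun by θ/15 = 195.1/15 ≈ 13.00 hours.
06:00 + 13.004 h ≈ 19:00 → 19:00 to the nearest ten minutes.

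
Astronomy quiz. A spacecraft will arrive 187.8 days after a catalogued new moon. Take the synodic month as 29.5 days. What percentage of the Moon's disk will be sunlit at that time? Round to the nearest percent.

187.8/29.5 = 6.366 lunations, so 6 complete cycles and 10.80 d into the next.
The Moon has covered 10.80/29.5 of its cycle, so θ ≈ 360° × 10.80/29.5 = 131.8°.
Illuminated fraction = (1 − cos 131.8°)/2 = (1 − (-0.666))/2 ≈ 0.833, so 83%.

83%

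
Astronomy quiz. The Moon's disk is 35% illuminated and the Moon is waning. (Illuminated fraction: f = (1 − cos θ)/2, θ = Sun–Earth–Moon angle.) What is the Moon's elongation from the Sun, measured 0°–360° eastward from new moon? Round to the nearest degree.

Invert f = (1 − cos θ)/2 to get cos θ = 1 − 2(0.35) = 0.300, hence θ₀ = arccos 0.300 = 72.5°.
Since the Moon is past full (waning), take the reflex angle: θ = 360° − 72.5° = 287.5°.

287°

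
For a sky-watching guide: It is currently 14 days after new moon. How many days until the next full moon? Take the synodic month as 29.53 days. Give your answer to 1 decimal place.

Full moon occurs at elongation 180°, i.e. at age 29.53 × 180/360 = 14.765 d.
That is 14.765 − 14 = 0.765 days ahead.

0.8 days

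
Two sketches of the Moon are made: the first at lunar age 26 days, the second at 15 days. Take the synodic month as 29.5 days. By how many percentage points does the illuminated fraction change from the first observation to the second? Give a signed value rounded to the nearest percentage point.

θ₁ = 360° × 26/29.5 = 317.3°, f₁ = (1 − cos θ₁)/2 = 0.133.
θ₂ = 360° × 15/29.5 = 183.1°, f₂ = (1 − cos θ₂)/2 = 0.999.
Change = f₂ − f₁ = +0.867 → +87 percentage points.

+87 percentage points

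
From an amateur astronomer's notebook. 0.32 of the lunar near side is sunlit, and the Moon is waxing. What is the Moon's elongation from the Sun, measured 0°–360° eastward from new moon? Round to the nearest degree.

69°

Invert f = (1 − cos θ)/2 to get cos θ = 1 − 2(0.32) = 0.360, hence θ₀ = arccos 0.360 = 68.9°.
Before full moon the principal value applies: θ = 68.9°.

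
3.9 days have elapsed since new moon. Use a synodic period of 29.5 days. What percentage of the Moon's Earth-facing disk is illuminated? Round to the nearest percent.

Elongation θ = 360° × 3.9/29.5 ≈ 47.6°.
Illuminated fraction = (1 − cos 47.6°)/2 = (1 − 0.674)/2 ≈ 0.163, so 16%.

16%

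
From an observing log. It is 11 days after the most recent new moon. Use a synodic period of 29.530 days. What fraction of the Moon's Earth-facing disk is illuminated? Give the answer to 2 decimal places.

Phase angle: θ = 360°·(11 d)/(29.530 d) = 134.1°.
With cos θ = (-0.696), the lit fraction is (1 − (-0.696))/2 ≈ 0.848.

0.85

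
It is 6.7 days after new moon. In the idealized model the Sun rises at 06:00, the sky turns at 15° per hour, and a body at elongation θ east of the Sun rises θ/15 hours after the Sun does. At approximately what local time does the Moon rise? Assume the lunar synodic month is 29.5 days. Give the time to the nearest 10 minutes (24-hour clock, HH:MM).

Elongation θ = 360° × 6.7/29.5 ≈ 81.8°.
At 15° of sky rotation per hour, 81.8° corresponds to a 5.45 h lag.
06:00 + 5.451 h ≈ 11:27 → 11:30 to the nearest ten minutes.

11:30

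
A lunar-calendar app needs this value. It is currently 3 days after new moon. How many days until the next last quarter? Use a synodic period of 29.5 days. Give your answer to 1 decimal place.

Last quarter occurs at elongation 270°, i.e. at age 29.5 × 270/360 = 22.125 d.
So 19.125 days remain (22.125 − 3).

19.1 days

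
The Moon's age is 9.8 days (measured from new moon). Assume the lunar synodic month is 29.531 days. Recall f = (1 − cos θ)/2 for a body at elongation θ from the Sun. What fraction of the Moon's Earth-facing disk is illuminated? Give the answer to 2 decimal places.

The Moon has covered 9.8/29.531 of its cycle, so θ ≈ 360° × 9.8/29.531 = 119.5°.
Illuminated fraction = (1 − cos 119.5°)/2 = (1 − (-0.492))/2 ≈ 0.746.

0.75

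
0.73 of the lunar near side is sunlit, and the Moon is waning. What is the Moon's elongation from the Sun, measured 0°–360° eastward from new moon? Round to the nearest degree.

cos θ = 1 − 2f = -0.460, giving a principal value of 117.4°.
Since the Moon is past full (waning), take the reflex angle: θ = 360° − 117.4° = 242.6°.

243°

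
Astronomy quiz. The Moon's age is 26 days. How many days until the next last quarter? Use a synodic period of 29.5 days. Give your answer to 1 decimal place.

25.6 days

Last quarter occurs at elongation 270°, i.e. at age 29.5 × 270/360 = 22.125 d.
This lunation's last quarter (22.125 d) has passed, so add one period: 51.625 − 26 = 25.625 days.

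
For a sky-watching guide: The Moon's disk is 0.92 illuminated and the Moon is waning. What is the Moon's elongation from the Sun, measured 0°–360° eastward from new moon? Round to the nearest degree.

213°

From f = (1 − cos θ)/2: cos θ = 1 − 2×0.92 = -0.840; arccos → 147.1°.
Waning ⇒ past full, so θ = 360° − 147.1° = 212.9°.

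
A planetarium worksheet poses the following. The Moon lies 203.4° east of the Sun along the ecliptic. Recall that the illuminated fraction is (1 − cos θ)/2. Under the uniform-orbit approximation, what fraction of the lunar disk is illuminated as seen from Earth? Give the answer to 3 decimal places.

Half-versine of 203.4°: (1 − (-0.918))/2 = 0.959.

0.959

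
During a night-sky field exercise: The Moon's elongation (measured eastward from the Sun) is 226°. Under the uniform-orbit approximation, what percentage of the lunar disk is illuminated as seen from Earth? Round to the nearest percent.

85%

cos 226° = (-0.695), so f = (1 − (-0.695))/2 = 0.847, i.e. 85%.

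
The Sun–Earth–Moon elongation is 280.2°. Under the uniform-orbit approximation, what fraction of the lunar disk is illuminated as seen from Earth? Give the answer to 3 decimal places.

cos 280.2° = 0.177, so f = (1 − 0.177)/2 = 0.411.

0.411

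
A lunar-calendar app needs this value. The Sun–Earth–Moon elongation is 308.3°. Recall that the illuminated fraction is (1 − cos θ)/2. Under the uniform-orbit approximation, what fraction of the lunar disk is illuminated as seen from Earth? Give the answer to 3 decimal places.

0.190

Half-versine of 308.3°: (1 − 0.620)/2 = 0.190.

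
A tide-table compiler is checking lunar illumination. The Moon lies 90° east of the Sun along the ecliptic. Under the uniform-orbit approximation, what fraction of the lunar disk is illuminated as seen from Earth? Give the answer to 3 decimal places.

f = (1 − cos 90°)/2 = (1 − 0.000)/2 ≈ 0.500.

0.500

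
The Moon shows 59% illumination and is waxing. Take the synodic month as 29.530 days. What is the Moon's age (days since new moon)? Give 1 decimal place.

Invert f = (1 − cos θ)/2 to get cos θ = 1 − 2(0.59) = -0.180, hence θ₀ = arccos -0.180 = 100.4°.
Waxing ⇒ before full, so θ = 100.4°.
Age = 29.530 × 100.4°/360° ≈ 8.23 days.

8.2 days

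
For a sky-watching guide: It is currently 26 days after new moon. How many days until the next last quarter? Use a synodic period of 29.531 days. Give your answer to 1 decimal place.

25.7 days

Last quarter is 0.75 of the way through the cycle: age 0.75 × 29.531 = 22.148 d.
This lunation's last quarter (22.148 d) has passed, so add one period: 51.679 − 26 = 25.679 days.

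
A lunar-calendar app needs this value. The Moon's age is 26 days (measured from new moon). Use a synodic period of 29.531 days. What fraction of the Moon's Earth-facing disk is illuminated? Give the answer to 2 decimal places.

Elongation θ = 360° × 26/29.531 ≈ 317.0°.
With cos θ = 0.731, the lit fraction is (1 − 0.731)/2 ≈ 0.135.

0.13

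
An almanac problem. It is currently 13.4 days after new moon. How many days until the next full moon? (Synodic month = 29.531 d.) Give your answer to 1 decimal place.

Full moon is 0.5 of the way through the cycle: age 0.5 × 29.531 = 14.765 d.
That is 14.765 − 13.4 = 1.365 days ahead.

1.4 days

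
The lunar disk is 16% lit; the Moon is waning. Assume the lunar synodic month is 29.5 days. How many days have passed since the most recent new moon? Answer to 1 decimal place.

From f = (1 − cos θ)/2: cos θ = 1 − 2×0.16 = 0.680; arccos → 47.2°.
Waning ⇒ past full, so θ = 360° − 47.2° = 312.8°.
That fraction of the synodic month is 312.8/360 × 29.5 d ≈ 25.64 d.

25.6 days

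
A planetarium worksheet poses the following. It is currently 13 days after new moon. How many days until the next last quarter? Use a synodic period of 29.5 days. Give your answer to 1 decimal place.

9.1 days

Last quarter is 0.75 of the way through the cycle: age 0.75 × 29.5 = 22.125 d.
So 9.125 days remain (22.125 − 13).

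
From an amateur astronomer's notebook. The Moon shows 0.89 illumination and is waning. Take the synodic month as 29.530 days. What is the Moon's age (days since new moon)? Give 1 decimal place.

17.9 days

Invert f = (1 − cos θ)/2 to get cos θ = 1 − 2(0.89) = -0.780, hence θ₀ = arccos -0.780 = 141.3°.
A waning Moon lies in 180°–360°, so θ = 360° − 141.3° = 218.7°.
Age = 29.530 × 218.7°/360° ≈ 17.94 days.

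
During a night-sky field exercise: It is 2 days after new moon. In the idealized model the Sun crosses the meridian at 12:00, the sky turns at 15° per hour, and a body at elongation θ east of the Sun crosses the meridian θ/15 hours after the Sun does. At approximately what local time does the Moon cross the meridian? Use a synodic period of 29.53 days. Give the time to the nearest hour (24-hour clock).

Elongation θ = 360° × 2/29.53 ≈ 24.4°.
Delay after the Sun = 24.4° / (15°/h) ≈ 1.63 h.
12:00 + 1.63 h ≈ 13:38 → 14:00 to the nearest hour.

14:00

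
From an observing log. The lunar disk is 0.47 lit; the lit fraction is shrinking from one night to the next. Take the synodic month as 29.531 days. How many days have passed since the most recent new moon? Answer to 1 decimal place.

Invert f = (1 − cos θ)/2 to get cos θ = 1 − 2(0.47) = 0.060, hence θ₀ = arccos 0.060 = 86.6°.
A waning Moon lies in 180°–360°, so θ = 360° − 86.6° = 273.4°.
Age = 29.531 × 273.4°/360° ≈ 22.43 days.

22.4 days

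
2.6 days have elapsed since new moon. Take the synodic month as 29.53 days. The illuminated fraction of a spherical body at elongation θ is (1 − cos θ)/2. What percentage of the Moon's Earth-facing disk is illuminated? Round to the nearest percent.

7%

Elongation θ = 360° × 2.6/29.53 ≈ 31.7°.
With cos θ = 0.851, the lit fraction is (1 − 0.851)/2 ≈ 0.075, so 7%.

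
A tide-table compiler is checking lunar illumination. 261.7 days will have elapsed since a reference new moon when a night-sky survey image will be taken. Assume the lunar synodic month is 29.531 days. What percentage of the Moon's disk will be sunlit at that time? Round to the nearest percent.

261.7 d spans 8 complete synodic months (8 × 29.531 = 236.25 d) plus 25.45 d.
Phase angle: θ = 360°·(25.45 d)/(29.531 d) = 310.3°.
Illuminated fraction = (1 − cos 310.3°)/2 = (1 − 0.646)/2 ≈ 0.177, so 18%.

18%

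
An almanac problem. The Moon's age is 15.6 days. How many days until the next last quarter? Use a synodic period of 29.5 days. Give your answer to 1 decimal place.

Last quarter is 0.75 of the way through the cycle: age 0.75 × 29.5 = 22.125 d.
That is 22.125 − 15.6 = 6.525 days ahead.

6.5 days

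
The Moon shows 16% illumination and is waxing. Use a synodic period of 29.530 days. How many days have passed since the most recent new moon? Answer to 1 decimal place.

cos θ = 1 − 2f = 0.680, giving a principal value of 47.2°.
The Moon is waxing (0°–180°), so θ = 47.2° directly.
At 360°/29.530 d per day, 47.2° corresponds to 3.87 days.

3.9 days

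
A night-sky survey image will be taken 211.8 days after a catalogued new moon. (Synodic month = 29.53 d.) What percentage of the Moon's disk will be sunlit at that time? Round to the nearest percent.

211.8 d spans 7 complete synodic months (7 × 29.53 = 206.71 d) plus 5.09 d.
The Moon has covered 5.09/29.53 of its cycle, so θ ≈ 360° × 5.09/29.53 = 62.1°.
cos 62.1° = 0.469, so f = (1 − 0.469)/2 = 0.266, so 27%.

27%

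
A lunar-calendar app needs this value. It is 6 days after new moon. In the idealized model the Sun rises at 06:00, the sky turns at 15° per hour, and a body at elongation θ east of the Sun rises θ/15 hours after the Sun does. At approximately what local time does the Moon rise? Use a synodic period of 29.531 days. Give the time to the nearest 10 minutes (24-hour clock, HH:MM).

10:50

Elongation θ = 360° × 6/29.531 ≈ 73.1°.
Delay after the Sun = 73.1° / (15°/h) ≈ 4.88 h.
06:00 + 4.876 h ≈ 10:53 → 10:50 to the nearest ten minutes.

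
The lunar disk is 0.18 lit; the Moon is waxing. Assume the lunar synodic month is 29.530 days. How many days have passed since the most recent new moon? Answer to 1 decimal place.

From f = (1 − cos θ)/2: cos θ = 1 − 2×0.18 = 0.640; arccos → 50.2°.
Waxing ⇒ before full, so θ = 50.2°.
Age = 29.530 × 50.2°/360° ≈ 4.12 days.

4.1 days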